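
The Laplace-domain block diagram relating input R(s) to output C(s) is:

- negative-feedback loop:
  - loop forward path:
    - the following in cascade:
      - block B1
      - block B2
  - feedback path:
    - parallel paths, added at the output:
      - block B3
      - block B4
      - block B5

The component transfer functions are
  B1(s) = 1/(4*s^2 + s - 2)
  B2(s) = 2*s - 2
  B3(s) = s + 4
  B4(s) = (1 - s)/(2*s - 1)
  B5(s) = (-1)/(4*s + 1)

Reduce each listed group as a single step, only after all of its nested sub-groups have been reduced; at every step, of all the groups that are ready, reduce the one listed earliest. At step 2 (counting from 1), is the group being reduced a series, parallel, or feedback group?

Answer: parallel

Working:
Step 1: cascade B1, B2
Step 2: sum the parallel branches B3, B4, B5
Step 3: close the feedback loop around (B1*B2), (B3+B4+B5)
At step 2 the group reduced is parallel.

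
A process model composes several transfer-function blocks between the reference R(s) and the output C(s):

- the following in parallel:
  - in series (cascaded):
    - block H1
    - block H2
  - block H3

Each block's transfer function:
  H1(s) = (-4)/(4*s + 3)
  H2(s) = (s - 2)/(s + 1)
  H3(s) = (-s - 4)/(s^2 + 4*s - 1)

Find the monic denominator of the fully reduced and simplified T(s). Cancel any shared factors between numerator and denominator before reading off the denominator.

Reducing step by step:

Step 1 - series reduction of H1, H2 gives (8 - 4*s)/(4*s^2 + 7*s + 3)
Step 2 - sum the parallel branches (H1*H2), H3 gives (-8*s^3 - 31*s^2 + 5*s - 20)/(4*s^4 + 23*s^3 + 27*s^2 + 5*s - 3)
T(s) is the step-2 result (common factors already cancelled). Leading coefficient of the denominator: 4. Divide through by 4 for the monic polynomial.

Answer: s^4 + 23*s^3/4 + 27*s^2/4 + 5*s/4 - 3/4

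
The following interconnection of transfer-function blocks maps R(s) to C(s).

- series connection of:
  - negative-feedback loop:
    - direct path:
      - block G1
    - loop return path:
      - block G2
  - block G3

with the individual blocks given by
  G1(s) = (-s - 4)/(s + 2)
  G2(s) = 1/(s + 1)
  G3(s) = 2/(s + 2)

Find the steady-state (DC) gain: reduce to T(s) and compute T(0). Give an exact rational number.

Step 1 - close the feedback loop around G1, G2; result (-s^2 - 5*s - 4)/(s^2 + 2*s - 2)
Step 2 - series reduction of [G1/(1+G1*G2)], G3; result (-2*s^2 - 10*s - 8)/(s^3 + 4*s^2 + 2*s - 4)
DC gain: substitute s = 0 into T(s) from step 2: T(0) = -8/(-4) = 2.

Therefore the answer is 2.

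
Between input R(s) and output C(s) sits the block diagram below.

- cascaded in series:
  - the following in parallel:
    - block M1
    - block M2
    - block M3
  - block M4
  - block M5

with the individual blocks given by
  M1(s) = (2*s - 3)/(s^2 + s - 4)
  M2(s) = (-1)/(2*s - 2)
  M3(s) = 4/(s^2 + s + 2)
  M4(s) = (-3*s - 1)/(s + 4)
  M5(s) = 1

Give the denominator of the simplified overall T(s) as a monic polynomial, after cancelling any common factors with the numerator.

Step 1: sum the parallel branches M1, M2, M3; result (3*s^4 + 5*s^2 - 52*s + 52)/(2*s^5 + 2*s^4 - 6*s^3 - 2*s^2 - 12*s + 16)
Step 2: multiply (M1+M2+M3), M4, M5 (series); result (-9*s^5 - 3*s^4 - 15*s^3 + 151*s^2 - 104*s - 52)/(2*s^6 + 10*s^5 + 2*s^4 - 26*s^3 - 20*s^2 - 32*s + 64)
The result of step 2 is T(s) in lowest terms. Its denominator has leading coefficient 2; dividing the denominator through by 2 makes it monic.

Hence the answer: s^6 + 5*s^5 + s^4 - 13*s^3 - 10*s^2 - 16*s + 32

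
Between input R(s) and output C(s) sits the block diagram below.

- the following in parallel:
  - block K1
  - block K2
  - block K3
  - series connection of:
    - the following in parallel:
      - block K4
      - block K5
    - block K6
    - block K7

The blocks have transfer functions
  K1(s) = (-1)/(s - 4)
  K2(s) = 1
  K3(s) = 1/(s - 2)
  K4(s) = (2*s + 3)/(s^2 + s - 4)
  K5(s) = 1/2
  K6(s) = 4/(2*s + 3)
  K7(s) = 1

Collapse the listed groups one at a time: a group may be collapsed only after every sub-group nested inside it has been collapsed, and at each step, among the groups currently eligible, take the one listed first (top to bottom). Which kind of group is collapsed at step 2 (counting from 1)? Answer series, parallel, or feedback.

Reducing step by step:

(1) sum the parallel branches K4, K5
(2) series reduction of (K4+K5), K6, K7
(3) combine K1, K2, K3, ((K4+K5)*K6*K7) in parallel
At step 2 the group reduced is series.

Answer: series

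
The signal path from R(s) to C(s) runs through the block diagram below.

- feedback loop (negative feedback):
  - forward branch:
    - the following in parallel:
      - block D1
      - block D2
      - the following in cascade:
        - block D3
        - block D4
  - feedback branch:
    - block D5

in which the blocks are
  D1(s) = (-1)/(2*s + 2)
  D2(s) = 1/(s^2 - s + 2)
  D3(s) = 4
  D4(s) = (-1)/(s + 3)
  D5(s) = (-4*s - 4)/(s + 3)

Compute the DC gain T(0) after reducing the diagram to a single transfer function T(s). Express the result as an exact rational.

Step 1 - cascade D3, D4: (-4)/(s + 3)
Step 2 - parallel reduction of D1, D2, (D3*D4): (-9*s^3 + s - 16)/(2*s^4 + 6*s^3 + 2*s^2 + 10*s + 12)
Step 3 - collapse the loop ((D1+D2+(D3*D4)) forward, D5 return): (-9*s^4 - 27*s^3 + s^2 - 13*s - 48)/(2*s^5 + 48*s^4 + 56*s^3 + 12*s^2 + 102*s + 100)
Step 3 gives the overall T(s). Then T(0) = -48/100 = -12/25.

Therefore the answer is -12/25.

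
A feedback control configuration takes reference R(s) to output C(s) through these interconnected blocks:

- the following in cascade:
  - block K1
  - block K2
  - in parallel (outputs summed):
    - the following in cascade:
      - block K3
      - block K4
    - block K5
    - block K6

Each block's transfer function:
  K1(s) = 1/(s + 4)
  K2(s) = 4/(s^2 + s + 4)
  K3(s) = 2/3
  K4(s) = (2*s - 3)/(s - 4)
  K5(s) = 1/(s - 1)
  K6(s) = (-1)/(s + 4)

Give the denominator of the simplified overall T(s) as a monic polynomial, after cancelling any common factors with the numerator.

Step 1 - cascade K3, K4 gives (4*s - 6)/(3*s - 12)
Step 2 - combine (K3*K4), K5, K6 in parallel gives (4*s^3 + 6*s^2 - 19*s - 36)/(3*s^3 - 3*s^2 - 48*s + 48)
Step 3 - combine K1, K2, ((K3*K4)+K5+K6) in series gives (16*s^3 + 24*s^2 - 76*s - 144)/(3*s^6 + 12*s^5 - 39*s^4 - 168*s^3 - 192*s^2 - 384*s + 768)
Step 3 gives the fully reduced T(s), with no common factor left to cancel. The denominator's leading coefficient is 3, so divide each of its coefficients by 3 to get the monic form.

Hence the answer: s^6 + 4*s^5 - 13*s^4 - 56*s^3 - 64*s^2 - 128*s + 256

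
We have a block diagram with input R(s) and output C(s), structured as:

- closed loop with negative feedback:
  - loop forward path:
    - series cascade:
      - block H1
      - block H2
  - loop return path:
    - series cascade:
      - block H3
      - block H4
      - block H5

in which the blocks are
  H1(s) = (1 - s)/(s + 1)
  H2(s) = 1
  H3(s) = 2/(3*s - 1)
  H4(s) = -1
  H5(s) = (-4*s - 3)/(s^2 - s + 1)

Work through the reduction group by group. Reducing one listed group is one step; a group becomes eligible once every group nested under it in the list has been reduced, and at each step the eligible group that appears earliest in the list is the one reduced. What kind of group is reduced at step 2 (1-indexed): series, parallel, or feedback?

1. reduce the series chain H1, H2
2. reduce the series chain H3, H4, H5
3. close the feedback loop around (H1*H2), (H3*H4*H5)
At step 2 the group reduced is series.

Answer: series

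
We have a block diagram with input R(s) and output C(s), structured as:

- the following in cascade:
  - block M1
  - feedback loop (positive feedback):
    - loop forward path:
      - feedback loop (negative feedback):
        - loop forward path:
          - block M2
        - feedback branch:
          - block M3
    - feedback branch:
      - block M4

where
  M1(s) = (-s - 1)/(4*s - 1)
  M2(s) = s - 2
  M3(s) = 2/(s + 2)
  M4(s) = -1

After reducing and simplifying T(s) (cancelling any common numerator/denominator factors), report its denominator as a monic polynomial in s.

1. close the feedback loop around M2, M3 gives (s^2 - 4)/(3*s - 2)
2. collapse the loop ([M2/(1+M2*M3)] forward, M4 return) gives (s^2 - 4)/(s^2 + 3*s - 6)
3. reduce the series chain M1, [[M2/(1+M2*M3)]/(1-[M2/(1+M2*M3)]*M4)] gives (-s^3 - s^2 + 4*s + 4)/(4*s^3 + 11*s^2 - 27*s + 6)
Step 3 gives the fully reduced T(s), with no common factor left to cancel. The denominator's leading coefficient is 4, so divide each of its coefficients by 4 to get the monic form.

Hence the answer: s^3 + 11*s^2/4 - 27*s/4 + 3/2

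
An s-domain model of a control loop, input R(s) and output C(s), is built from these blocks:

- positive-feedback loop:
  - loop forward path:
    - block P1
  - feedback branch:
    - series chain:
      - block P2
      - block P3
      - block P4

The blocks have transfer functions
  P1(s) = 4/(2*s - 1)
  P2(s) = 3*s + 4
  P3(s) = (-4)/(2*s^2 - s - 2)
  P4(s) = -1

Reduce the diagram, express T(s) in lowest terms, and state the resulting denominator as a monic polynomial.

Step 1. combine P2, P3, P4 in series: (12*s + 16)/(2*s^2 - s - 2)
Step 2. reduce the feedback loop with forward P1 and return (P2*P3*P4): (8*s^2 - 4*s - 8)/(4*s^3 - 4*s^2 - 51*s - 62)
T(s) is the step-2 result (common factors already cancelled). Leading coefficient of the denominator: 4. Divide through by 4 for the monic polynomial.

Therefore the answer is s^3 - s^2 - 51*s/4 - 31/2.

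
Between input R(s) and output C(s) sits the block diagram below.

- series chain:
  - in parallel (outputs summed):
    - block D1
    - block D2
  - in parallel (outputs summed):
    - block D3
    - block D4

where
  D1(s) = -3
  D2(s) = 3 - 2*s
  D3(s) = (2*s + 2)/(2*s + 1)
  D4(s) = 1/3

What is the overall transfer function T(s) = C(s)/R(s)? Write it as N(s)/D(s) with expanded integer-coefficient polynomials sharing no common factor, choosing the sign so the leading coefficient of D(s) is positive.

Reducing step by step:

1. reduce the parallel group D1, D2 gives -2*s
2. combine D3, D4 in parallel gives (8*s + 7)/(6*s + 3)
3. combine (D1+D2), (D3+D4) in series; the result is T(s) itself (integer coefficients, no common factor, positive leading denominator coefficient)

Answer: (-16*s^2 - 14*s)/(6*s + 3)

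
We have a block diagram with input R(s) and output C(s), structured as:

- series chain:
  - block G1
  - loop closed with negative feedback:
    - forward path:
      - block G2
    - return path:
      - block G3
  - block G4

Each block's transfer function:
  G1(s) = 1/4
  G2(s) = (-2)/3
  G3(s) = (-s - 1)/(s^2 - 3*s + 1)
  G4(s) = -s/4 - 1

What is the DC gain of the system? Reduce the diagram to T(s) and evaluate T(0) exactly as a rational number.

Reducing step by step:

1. reduce the feedback loop with forward G2 and return G3: (-2*s^2 + 6*s - 2)/(3*s^2 - 7*s + 5)
2. combine G1, [G2/(1+G2*G3)], G4 in series: (s^3 + s^2 - 11*s + 4)/(24*s^2 - 56*s + 40)
Step 2 gives the overall T(s). Then T(0) = 4/40 = 1/10.

Answer: 1/10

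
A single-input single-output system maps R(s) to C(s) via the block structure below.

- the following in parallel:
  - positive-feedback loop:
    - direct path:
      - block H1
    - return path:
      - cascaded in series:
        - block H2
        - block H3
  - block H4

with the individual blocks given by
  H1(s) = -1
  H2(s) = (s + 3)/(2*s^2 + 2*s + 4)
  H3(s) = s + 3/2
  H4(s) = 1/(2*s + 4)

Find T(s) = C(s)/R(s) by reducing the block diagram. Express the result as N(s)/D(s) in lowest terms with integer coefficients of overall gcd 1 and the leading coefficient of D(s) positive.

Step 1: series reduction of H2, H3 = (2*s^2 + 9*s + 9)/(4*s^2 + 4*s + 8)
Step 2: collapse the loop (H1 forward, (H2*H3) return) = (-4*s^2 - 4*s - 8)/(6*s^2 + 13*s + 17)
Step 3: add [H1/(1-H1*(H2*H3))], H4 (parallel); the result is T(s) itself (integer coefficients, no common factor, positive leading denominator coefficient)

Answer: (-8*s^3 - 18*s^2 - 19*s - 15)/(12*s^3 + 50*s^2 + 86*s + 68)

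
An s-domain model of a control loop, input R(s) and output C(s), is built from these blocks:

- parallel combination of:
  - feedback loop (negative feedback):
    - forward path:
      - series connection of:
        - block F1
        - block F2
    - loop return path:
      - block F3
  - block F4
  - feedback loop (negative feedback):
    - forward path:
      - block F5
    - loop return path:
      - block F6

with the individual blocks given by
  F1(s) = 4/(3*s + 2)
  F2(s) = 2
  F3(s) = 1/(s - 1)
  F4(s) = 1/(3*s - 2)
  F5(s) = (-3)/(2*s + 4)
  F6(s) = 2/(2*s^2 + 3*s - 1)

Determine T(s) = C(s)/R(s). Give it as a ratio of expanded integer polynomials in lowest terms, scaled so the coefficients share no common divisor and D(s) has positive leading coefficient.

First reduce the diagram to T(s).

Step 1. cascade F1, F2 -> 8/(3*s + 2)
Step 2. reduce the feedback loop with forward (F1*F2) and return F3 -> (8*s - 8)/(3*s^2 - s + 6)
Step 3. close the feedback loop around F5, F6 -> (-6*s^2 - 9*s + 3)/(4*s^3 + 14*s^2 + 10*s - 10)
Step 4. combine [(F1*F2)/(1+(F1*F2)*F3)], F4, [F5/(1+F5*F6)] in parallel, which is the overall transfer function T(s) = C(s)/R(s) in lowest terms

Answer: (54*s^5 + 187*s^4 - 228*s^3 - 507*s^2 + 798*s - 256)/(36*s^6 + 90*s^5 + 44*s^4 + 52*s^3 + 122*s^2 - 320*s + 120)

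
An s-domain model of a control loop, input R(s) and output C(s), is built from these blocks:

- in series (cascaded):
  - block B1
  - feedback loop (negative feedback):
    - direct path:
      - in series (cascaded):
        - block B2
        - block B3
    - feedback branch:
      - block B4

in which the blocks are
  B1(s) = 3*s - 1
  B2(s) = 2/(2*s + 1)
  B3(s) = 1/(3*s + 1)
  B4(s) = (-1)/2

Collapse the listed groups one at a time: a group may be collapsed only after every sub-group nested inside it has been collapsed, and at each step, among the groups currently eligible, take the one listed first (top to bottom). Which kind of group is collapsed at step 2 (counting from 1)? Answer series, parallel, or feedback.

Answer: feedback

Working:
Step 1 - reduce the series chain B2, B3
Step 2 - collapse the loop ((B2*B3) forward, B4 return)
Step 3 - series reduction of B1, [(B2*B3)/(1+(B2*B3)*B4)]
At step 2 the group reduced is feedback.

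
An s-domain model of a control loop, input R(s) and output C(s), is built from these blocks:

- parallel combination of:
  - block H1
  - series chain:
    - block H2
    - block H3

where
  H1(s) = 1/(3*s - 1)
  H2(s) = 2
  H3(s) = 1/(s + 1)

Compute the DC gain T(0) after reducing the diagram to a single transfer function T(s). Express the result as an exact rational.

The answer is 1.

Reasoning:
1. reduce the series chain H2, H3, giving 2/(s + 1)
2. reduce the parallel group H1, (H2*H3), giving (7*s - 1)/(3*s^2 + 2*s - 1)
The step-2 result is T(s). Setting s = 0: T(0) = -1/(-1) = 1.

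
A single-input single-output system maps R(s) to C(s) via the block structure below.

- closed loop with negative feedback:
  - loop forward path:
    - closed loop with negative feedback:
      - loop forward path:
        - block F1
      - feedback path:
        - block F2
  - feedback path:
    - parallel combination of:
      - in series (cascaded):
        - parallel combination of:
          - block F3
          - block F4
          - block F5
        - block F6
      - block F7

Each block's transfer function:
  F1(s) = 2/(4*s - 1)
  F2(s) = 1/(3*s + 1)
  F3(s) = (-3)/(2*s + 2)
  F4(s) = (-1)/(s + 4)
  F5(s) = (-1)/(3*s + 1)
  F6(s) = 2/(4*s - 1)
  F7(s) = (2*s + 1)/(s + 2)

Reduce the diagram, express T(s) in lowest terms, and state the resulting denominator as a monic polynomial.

Answer: s^6 + 47*s^5/6 + 887*s^4/48 + 49*s^3/4 - 37*s^2/16 - 35*s/6 - 13/6

Working:
[1] close the feedback loop around F1, F2 = (6*s + 2)/(12*s^2 + s + 1)
[2] add F3, F4, F5 (parallel) = (-17*s^2 - 57*s - 22)/(6*s^3 + 32*s^2 + 34*s + 8)
[3] cascade (F3+F4+F5), F6 = (-17*s^2 - 57*s - 22)/(12*s^4 + 61*s^3 + 52*s^2 - s - 4)
[4] add ((F3+F4+F5)*F6), F7 (parallel) = (24*s^5 + 134*s^4 + 148*s^3 - 41*s^2 - 145*s - 48)/(12*s^5 + 85*s^4 + 174*s^3 + 103*s^2 - 6*s - 8)
[5] collapse the loop ([F1/(1+F1*F2)] forward, (((F3+F4+F5)*F6)+F7) return) = (24*s^5 + 170*s^4 + 348*s^3 + 206*s^2 - 12*s - 16)/(48*s^6 + 376*s^5 + 887*s^4 + 588*s^3 - 111*s^2 - 280*s - 104)
T(s) is the step-5 result (common factors already cancelled). Leading coefficient of the denominator: 48. Divide through by 48 for the monic polynomial.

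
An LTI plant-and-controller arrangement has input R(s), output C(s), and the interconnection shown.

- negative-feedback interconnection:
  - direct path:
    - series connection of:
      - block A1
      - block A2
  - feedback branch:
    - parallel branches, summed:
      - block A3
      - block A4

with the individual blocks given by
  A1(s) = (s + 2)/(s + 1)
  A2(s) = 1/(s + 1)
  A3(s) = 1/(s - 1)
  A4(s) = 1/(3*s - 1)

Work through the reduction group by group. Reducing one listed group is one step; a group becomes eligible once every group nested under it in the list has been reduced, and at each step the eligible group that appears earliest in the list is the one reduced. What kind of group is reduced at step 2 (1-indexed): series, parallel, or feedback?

Answer: parallel

Working:
[1] multiply A1, A2 (series)
[2] parallel reduction of A3, A4
[3] collapse the loop ((A1*A2) forward, (A3+A4) return)
At step 2 the group reduced is parallel.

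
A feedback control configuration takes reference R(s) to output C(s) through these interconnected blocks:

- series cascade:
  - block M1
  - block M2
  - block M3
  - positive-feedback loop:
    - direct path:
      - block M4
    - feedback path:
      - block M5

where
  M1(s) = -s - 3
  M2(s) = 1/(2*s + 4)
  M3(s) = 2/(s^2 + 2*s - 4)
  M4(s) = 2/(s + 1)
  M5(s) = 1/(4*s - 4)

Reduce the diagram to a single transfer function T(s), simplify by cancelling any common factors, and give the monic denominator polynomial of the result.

[1] feedback reduction of M4, M5 = (4*s - 4)/(2*s^2 - 3)
[2] cascade M1, M2, M3, [M4/(1-M4*M5)] = (-4*s^2 - 8*s + 12)/(2*s^5 + 8*s^4 - 3*s^3 - 28*s^2 + 24)
T(s) is the step-2 result (common factors already cancelled). Leading coefficient of the denominator: 2. Divide through by 2 for the monic polynomial.

Hence the answer: s^5 + 4*s^4 - 3*s^3/2 - 14*s^2 + 12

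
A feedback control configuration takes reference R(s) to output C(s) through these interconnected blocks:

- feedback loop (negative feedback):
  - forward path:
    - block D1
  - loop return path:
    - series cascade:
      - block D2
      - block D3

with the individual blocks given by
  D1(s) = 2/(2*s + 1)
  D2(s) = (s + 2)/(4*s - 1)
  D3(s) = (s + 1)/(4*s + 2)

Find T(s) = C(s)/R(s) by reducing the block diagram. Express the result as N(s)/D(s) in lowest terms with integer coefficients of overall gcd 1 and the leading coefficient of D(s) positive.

First reduce the diagram to T(s).

[1] reduce the series chain D2, D3; result (s^2 + 3*s + 2)/(16*s^2 + 4*s - 2)
[2] feedback reduction of D1, (D2*D3), giving the overall T(s)

Answer: (16*s^2 + 4*s - 2)/(16*s^3 + 13*s^2 + 3*s + 1)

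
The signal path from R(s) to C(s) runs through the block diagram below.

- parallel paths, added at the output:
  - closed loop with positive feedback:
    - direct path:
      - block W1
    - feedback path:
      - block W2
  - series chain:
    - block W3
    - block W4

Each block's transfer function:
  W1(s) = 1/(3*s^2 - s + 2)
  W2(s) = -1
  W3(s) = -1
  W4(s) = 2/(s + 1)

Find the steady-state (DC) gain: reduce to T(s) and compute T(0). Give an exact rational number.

Reducing step by step:

(1) close the feedback loop around W1, W2 = 1/(3*s^2 - s + 3)
(2) multiply W3, W4 (series) = (-2)/(s + 1)
(3) add [W1/(1-W1*W2)], (W3*W4) (parallel) = (-6*s^2 + 3*s - 5)/(3*s^3 + 2*s^2 + 2*s + 3)
DC gain: substitute s = 0 into T(s) from step 3: T(0) = -5/3.

Answer: -5/3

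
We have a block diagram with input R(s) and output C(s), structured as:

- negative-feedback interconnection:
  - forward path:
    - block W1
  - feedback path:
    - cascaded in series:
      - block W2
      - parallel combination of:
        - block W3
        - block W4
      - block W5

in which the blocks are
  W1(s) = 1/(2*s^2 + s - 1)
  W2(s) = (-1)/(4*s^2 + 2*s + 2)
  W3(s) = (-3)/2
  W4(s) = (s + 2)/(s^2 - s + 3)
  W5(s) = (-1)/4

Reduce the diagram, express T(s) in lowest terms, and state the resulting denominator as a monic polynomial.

Answer: s^6 + 9*s^4/4 + 11*s^3/4 + 29*s^2/64 + 21*s/64 - 53/64

Working:
1. parallel reduction of W3, W4; result (-3*s^2 + 5*s - 5)/(2*s^2 - 2*s + 6)
2. multiply W2, (W3+W4), W5 (series); result (-3*s^2 + 5*s - 5)/(32*s^4 - 16*s^3 + 96*s^2 + 32*s + 48)
3. collapse the loop (W1 forward, (W2*(W3+W4)*W5) return); result (32*s^4 - 16*s^3 + 96*s^2 + 32*s + 48)/(64*s^6 + 144*s^4 + 176*s^3 + 29*s^2 + 21*s - 53)
Step 3 gives the fully reduced T(s), with no common factor left to cancel. The denominator's leading coefficient is 64, so divide each of its coefficients by 64 to get the monic form.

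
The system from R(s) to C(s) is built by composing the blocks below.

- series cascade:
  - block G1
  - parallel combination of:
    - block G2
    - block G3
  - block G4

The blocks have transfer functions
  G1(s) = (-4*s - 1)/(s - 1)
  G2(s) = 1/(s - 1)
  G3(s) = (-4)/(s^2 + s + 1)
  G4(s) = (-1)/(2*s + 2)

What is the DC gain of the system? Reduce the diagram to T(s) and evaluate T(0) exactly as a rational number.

Answer: 5/2

Working:
Step 1: add G2, G3 (parallel) -> (s^2 - 3*s + 5)/(s^3 - 1)
Step 2: reduce the series chain G1, (G2+G3), G4 -> (4*s^3 - 11*s^2 + 17*s + 5)/(2*s^5 - 2*s^3 - 2*s^2 + 2)
DC gain: substitute s = 0 into T(s) from step 2: T(0) = 5/2.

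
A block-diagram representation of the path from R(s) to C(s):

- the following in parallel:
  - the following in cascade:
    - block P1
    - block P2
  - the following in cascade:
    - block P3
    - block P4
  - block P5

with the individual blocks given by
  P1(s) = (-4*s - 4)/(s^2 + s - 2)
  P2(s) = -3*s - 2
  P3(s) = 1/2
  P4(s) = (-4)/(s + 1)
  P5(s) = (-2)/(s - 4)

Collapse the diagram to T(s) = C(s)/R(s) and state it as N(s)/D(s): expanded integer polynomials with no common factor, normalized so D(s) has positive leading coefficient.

[1] series reduction of P1, P2, giving (12*s^2 + 20*s + 8)/(s^2 + s - 2)
[2] series reduction of P3, P4, giving (-2)/(s + 1)
[3] combine (P1*P2), (P3*P4), P5 in parallel, which is the overall transfer function T(s) = C(s)/R(s) in lowest terms

Hence the answer: (12*s^4 - 20*s^3 - 98*s^2 - 90*s - 44)/(s^4 - 2*s^3 - 9*s^2 + 2*s + 8)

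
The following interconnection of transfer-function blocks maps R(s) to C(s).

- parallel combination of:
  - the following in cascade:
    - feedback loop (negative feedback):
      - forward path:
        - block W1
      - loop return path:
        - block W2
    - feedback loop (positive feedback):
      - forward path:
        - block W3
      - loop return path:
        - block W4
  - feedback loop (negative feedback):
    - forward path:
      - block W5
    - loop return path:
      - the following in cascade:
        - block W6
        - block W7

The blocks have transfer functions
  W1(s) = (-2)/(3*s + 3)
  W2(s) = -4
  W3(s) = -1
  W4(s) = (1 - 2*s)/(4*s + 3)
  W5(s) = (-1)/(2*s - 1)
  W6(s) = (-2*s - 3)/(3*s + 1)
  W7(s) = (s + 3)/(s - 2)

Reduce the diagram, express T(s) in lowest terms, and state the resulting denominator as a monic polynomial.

[1] collapse the loop (W1 forward, W2 return): (-2)/(3*s + 11)
[2] feedback reduction of W3, W4: (-4*s - 3)/(2*s + 4)
[3] cascade [W1/(1+W1*W2)], [W3/(1-W3*W4)]: (4*s + 3)/(3*s^2 + 17*s + 22)
[4] combine W6, W7 in series: (-2*s^2 - 9*s - 9)/(3*s^2 - 5*s - 2)
[5] apply the feedback formula to W5, (W6*W7): (-3*s^2 + 5*s + 2)/(6*s^3 - 11*s^2 + 10*s + 11)
[6] add ([W1/(1+W1*W2)]*[W3/(1-W3*W4)]), [W5/(1+W5*(W6*W7))] (parallel): (15*s^4 - 62*s^3 + 32*s^2 + 218*s + 77)/(18*s^5 + 69*s^4 - 25*s^3 - 39*s^2 + 407*s + 242)
The result of step 6 is T(s) in lowest terms. Its denominator has leading coefficient 18; dividing the denominator through by 18 makes it monic.

Hence the answer: s^5 + 23*s^4/6 - 25*s^3/18 - 13*s^2/6 + 407*s/18 + 121/9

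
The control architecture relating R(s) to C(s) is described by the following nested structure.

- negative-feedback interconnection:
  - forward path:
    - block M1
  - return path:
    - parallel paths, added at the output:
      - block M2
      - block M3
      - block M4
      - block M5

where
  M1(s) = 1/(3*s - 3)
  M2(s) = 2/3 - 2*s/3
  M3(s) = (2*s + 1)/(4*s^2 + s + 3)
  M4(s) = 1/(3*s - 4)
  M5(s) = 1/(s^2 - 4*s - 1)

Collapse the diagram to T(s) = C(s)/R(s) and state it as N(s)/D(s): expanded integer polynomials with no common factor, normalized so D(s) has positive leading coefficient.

Reducing step by step:

(1) combine M2, M3, M4, M5 in parallel; result (-24*s^6 + 146*s^5 - 182*s^4 + 32*s^3 - 148*s^2 + 101*s - 9)/(36*s^5 - 183*s^4 + 135*s^3 - 57*s^2 + 129*s + 36)
(2) close the feedback loop around M1, (M2+M3+M4+M5), which is the overall transfer function T(s) = C(s)/R(s) in lowest terms

Answer: (36*s^5 - 183*s^4 + 135*s^3 - 57*s^2 + 129*s + 36)/(84*s^6 - 511*s^5 + 772*s^4 - 544*s^3 + 410*s^2 - 178*s - 117)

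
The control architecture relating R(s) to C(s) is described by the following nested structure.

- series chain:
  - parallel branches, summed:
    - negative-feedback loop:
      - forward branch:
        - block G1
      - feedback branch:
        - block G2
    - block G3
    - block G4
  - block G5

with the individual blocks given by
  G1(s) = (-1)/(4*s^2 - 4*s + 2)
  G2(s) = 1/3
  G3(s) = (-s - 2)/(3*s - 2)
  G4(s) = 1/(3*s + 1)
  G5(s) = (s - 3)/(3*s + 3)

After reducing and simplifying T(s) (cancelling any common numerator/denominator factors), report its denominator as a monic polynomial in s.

First reduce the diagram to T(s).

Step 1 - close the feedback loop around G1, G2; result (-3)/(12*s^2 - 12*s + 5)
Step 2 - reduce the parallel group [G1/(1+G1*G2)], G3, G4; result (-36*s^4 - 12*s^3 - 42*s^2 + 37*s - 14)/(108*s^4 - 144*s^3 + 57*s^2 + 9*s - 10)
Step 3 - series reduction of ([G1/(1+G1*G2)]+G3+G4), G5; result (-36*s^5 + 96*s^4 - 6*s^3 + 163*s^2 - 125*s + 42)/(324*s^5 - 108*s^4 - 261*s^3 + 198*s^2 - 3*s - 30)
That last expression is T(s), already simplified. Scaling its denominator by 1/324 (the reciprocal of the leading coefficient) yields the monic denominator.

Answer: s^5 - s^4/3 - 29*s^3/36 + 11*s^2/18 - s/108 - 5/54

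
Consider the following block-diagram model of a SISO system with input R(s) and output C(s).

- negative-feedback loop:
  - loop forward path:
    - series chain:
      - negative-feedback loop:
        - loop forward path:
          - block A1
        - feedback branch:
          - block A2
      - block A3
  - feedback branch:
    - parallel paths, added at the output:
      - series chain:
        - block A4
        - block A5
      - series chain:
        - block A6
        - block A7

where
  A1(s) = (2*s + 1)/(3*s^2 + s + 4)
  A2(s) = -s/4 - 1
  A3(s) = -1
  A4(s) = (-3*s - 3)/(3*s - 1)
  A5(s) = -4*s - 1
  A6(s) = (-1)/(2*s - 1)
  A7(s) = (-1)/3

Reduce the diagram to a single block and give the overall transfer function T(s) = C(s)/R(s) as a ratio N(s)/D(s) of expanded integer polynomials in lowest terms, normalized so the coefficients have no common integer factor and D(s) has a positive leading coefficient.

(1) reduce the feedback loop with forward A1 and return A2, giving (8*s + 4)/(10*s^2 - 5*s + 12)
(2) series reduction of [A1/(1+A1*A2)], A3, giving (-8*s - 4)/(10*s^2 - 5*s + 12)
(3) combine A4, A5 in series, giving (12*s^2 + 15*s + 3)/(3*s - 1)
(4) cascade A6, A7, giving 1/(6*s - 3)
(5) reduce the parallel group (A4*A5), (A6*A7), giving (72*s^3 + 54*s^2 - 24*s - 10)/(18*s^2 - 15*s + 3)
(6) reduce the feedback loop with forward ([A1/(1+A1*A2)]*A3) and return ((A4*A5)+(A6*A7)): this yields T(s), and no further normalization is needed

Hence the answer: (144*s^3 - 48*s^2 - 36*s + 12)/(396*s^4 + 960*s^3 - 297*s^2 + 19*s - 76)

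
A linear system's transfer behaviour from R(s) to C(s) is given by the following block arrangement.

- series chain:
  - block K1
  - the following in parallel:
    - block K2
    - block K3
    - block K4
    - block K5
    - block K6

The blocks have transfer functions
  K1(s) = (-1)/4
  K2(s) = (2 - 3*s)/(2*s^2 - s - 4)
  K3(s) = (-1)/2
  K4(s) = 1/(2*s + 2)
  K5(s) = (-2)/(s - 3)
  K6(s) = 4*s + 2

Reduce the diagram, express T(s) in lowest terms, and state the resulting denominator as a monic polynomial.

Step 1. reduce the parallel group K2, K3, K4, K5, K6 -> (16*s^5 - 34*s^4 - 91*s^3 + 69*s^2 + 158*s + 52)/(4*s^4 - 10*s^3 - 16*s^2 + 22*s + 24)
Step 2. multiply K1, (K2+K3+K4+K5+K6) (series) -> (-16*s^5 + 34*s^4 + 91*s^3 - 69*s^2 - 158*s - 52)/(16*s^4 - 40*s^3 - 64*s^2 + 88*s + 96)
No further cancellation is possible in the step-2 result, so that is T(s). Its denominator becomes monic after dividing by the leading coefficient 16.

Final answer: s^4 - 5*s^3/2 - 4*s^2 + 11*s/2 + 6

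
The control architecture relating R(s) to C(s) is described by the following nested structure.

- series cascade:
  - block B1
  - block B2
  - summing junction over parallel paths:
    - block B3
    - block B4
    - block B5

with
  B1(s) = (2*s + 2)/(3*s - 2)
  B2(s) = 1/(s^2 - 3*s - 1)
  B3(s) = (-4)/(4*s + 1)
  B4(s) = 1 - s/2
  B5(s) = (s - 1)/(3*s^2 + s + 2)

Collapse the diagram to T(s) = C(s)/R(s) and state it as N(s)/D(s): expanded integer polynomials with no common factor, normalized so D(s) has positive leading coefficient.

Step 1 - reduce the parallel group B3, B4, B5 = (-12*s^4 + 17*s^3 - 11*s^2 + 2*s - 14)/(24*s^3 + 14*s^2 + 18*s + 4)
Step 2 - cascade B1, B2, (B3+B4+B5): this yields T(s), and no further normalization is needed

Answer: (-12*s^5 + 5*s^4 + 6*s^3 - 9*s^2 - 12*s - 14)/(36*s^6 - 111*s^5 - 14*s^4 - 48*s^3 + 19*s^2 + 24*s + 4)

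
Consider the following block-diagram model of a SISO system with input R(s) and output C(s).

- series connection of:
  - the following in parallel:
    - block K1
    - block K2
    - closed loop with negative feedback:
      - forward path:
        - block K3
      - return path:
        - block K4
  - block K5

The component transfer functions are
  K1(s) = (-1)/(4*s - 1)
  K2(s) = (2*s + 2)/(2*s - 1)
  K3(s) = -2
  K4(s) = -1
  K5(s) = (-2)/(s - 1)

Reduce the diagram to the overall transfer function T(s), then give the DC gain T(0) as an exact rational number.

Reducing step by step:

Step 1 - feedback reduction of K3, K4; result (-2)/3
Step 2 - reduce the parallel group K1, K2, [K3/(1+K3*K4)]; result (8*s^2 + 24*s - 5)/(24*s^2 - 18*s + 3)
Step 3 - series reduction of (K1+K2+[K3/(1+K3*K4)]), K5; result (-16*s^2 - 48*s + 10)/(24*s^3 - 42*s^2 + 21*s - 3)
Step 3 gives the overall T(s). Then T(0) = 10/(-3) = -10/3.

Answer: -10/3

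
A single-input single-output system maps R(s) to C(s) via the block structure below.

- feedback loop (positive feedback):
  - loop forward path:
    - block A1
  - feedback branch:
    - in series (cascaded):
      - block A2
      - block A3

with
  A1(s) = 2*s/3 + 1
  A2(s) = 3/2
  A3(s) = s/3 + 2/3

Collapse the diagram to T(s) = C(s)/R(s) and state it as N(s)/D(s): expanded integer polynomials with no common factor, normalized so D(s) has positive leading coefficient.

First reduce the diagram to T(s).

Step 1. reduce the series chain A2, A3, giving s/2 + 1
Step 2. reduce the feedback loop with forward A1 and return (A2*A3) - this is the overall T(s), already in the required normalized form

Answer: (-4*s - 6)/(2*s^2 + 7*s)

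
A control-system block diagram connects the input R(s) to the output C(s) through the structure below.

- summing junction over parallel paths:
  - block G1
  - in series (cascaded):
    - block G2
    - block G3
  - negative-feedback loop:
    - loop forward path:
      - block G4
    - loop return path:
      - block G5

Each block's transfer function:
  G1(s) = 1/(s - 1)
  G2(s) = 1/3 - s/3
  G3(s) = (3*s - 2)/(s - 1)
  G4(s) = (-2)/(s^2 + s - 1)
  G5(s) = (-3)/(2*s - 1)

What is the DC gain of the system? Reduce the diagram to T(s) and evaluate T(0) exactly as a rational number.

Step 1. reduce the series chain G2, G3 -> 2/3 - s
Step 2. apply the feedback formula to G4, G5 -> (2 - 4*s)/(2*s^3 + s^2 - 3*s + 7)
Step 3. combine G1, (G2*G3), [G4/(1+G4*G5)] in parallel -> (-6*s^5 + 7*s^4 + 16*s^3 - 47*s^2 + 50*s + 1)/(6*s^4 - 3*s^3 - 12*s^2 + 30*s - 21)
DC gain: substitute s = 0 into T(s) from step 3: T(0) = 1/(-21) = -1/21.

Final answer: -1/21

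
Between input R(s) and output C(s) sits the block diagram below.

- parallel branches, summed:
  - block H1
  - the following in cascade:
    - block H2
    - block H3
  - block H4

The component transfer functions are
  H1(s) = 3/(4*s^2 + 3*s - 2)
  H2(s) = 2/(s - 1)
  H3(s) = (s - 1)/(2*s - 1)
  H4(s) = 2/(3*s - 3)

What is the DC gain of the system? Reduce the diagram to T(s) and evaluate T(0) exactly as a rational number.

(1) cascade H2, H3 = 2/(2*s - 1)
(2) combine H1, (H2*H3), H4 in parallel = (40*s^3 + 16*s^2 - 71*s + 25)/(24*s^4 - 18*s^3 - 27*s^2 + 27*s - 6)
Step 2 gives the overall T(s). Then T(0) = 25/(-6) = -25/6.

Hence the answer: -25/6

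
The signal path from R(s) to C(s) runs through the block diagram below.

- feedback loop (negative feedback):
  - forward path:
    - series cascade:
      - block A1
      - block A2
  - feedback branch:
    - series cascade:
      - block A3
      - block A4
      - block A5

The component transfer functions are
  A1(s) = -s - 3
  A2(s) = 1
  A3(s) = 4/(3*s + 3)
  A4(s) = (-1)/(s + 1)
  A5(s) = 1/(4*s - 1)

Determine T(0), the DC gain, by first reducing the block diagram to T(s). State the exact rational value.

The answer is 1.

Reasoning:
Step 1. series reduction of A1, A2; result -s - 3
Step 2. multiply A3, A4, A5 (series); result (-4)/(12*s^3 + 21*s^2 + 6*s - 3)
Step 3. close the feedback loop around (A1*A2), (A3*A4*A5); result (-12*s^4 - 57*s^3 - 69*s^2 - 15*s + 9)/(12*s^3 + 21*s^2 + 10*s + 9)
The step-3 result is T(s). Setting s = 0: T(0) = 9/9 = 1.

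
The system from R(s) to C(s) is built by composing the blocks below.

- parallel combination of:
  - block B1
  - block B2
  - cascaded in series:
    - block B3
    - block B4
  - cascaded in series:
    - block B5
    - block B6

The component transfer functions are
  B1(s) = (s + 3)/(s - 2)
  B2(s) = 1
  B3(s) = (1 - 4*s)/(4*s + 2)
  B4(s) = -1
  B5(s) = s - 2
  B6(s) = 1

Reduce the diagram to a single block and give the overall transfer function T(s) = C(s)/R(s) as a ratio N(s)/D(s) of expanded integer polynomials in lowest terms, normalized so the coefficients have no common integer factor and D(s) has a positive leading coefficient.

Step 1 - series reduction of B3, B4, giving (4*s - 1)/(4*s + 2)
Step 2 - combine B5, B6 in series, giving s - 2
Step 3 - combine B1, B2, (B3*B4), (B5*B6) in parallel, which is the overall transfer function T(s) = C(s)/R(s) in lowest terms

Answer: (4*s^3 - 2*s^2 + 7*s + 12)/(4*s^2 - 6*s - 4)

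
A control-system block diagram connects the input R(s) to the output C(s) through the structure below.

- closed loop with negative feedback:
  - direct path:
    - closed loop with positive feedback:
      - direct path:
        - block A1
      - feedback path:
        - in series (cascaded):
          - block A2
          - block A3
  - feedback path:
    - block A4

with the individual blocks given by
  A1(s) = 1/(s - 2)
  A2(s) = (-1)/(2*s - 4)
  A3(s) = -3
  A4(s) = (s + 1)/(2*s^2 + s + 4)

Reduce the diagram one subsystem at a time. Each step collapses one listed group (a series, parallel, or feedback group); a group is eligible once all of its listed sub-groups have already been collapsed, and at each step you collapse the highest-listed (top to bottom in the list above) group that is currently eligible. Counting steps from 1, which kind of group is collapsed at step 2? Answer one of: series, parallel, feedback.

Reducing step by step:

Step 1. cascade A2, A3
Step 2. reduce the feedback loop with forward A1 and return (A2*A3)
Step 3. feedback reduction of [A1/(1-A1*(A2*A3))], A4
The group at step 2 is a feedback group.

Answer: feedback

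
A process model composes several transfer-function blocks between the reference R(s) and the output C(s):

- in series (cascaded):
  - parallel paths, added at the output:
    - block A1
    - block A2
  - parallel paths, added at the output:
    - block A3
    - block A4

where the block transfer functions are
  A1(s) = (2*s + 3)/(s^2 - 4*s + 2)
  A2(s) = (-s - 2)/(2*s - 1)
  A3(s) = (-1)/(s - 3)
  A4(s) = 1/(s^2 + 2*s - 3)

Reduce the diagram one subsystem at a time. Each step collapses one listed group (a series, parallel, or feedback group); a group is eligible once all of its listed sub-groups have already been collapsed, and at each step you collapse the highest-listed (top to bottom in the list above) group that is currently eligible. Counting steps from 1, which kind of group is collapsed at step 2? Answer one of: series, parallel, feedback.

[1] reduce the parallel group A1, A2
[2] sum the parallel branches A3, A4
[3] reduce the series chain (A1+A2), (A3+A4)
At step 2 the group reduced is parallel.

Answer: parallel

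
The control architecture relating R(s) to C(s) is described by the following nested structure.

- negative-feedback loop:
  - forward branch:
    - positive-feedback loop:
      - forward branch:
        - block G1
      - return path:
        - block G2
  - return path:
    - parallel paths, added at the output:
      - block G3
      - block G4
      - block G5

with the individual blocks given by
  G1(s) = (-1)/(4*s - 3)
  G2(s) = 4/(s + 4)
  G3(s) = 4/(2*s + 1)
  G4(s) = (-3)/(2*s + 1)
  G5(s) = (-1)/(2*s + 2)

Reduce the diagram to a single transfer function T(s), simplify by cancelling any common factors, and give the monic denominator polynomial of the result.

Step 1 - reduce the feedback loop with forward G1 and return G2 -> (-s - 4)/(4*s^2 + 13*s - 8)
Step 2 - parallel reduction of G3, G4, G5 -> 1/(4*s^2 + 6*s + 2)
Step 3 - feedback reduction of [G1/(1-G1*G2)], (G3+G4+G5) -> (-4*s^3 - 22*s^2 - 26*s - 8)/(16*s^4 + 76*s^3 + 54*s^2 - 23*s - 20)
No further cancellation is possible in the step-3 result, so that is T(s). Its denominator becomes monic after dividing by the leading coefficient 16.

Final answer: s^4 + 19*s^3/4 + 27*s^2/8 - 23*s/16 - 5/4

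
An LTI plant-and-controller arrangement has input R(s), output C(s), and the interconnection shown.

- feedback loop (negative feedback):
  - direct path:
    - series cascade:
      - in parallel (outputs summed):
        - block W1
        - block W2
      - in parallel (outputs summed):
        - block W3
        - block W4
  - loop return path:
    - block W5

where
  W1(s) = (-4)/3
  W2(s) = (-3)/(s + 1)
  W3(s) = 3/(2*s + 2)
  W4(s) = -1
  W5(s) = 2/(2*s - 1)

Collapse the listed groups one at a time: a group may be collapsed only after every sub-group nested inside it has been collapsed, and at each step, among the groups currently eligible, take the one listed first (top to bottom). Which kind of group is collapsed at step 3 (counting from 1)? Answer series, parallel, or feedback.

Answer: series

Working:
1. combine W1, W2 in parallel
2. sum the parallel branches W3, W4
3. combine (W1+W2), (W3+W4) in series
4. close the feedback loop around ((W1+W2)*(W3+W4)), W5
The group at step 3 is a series group.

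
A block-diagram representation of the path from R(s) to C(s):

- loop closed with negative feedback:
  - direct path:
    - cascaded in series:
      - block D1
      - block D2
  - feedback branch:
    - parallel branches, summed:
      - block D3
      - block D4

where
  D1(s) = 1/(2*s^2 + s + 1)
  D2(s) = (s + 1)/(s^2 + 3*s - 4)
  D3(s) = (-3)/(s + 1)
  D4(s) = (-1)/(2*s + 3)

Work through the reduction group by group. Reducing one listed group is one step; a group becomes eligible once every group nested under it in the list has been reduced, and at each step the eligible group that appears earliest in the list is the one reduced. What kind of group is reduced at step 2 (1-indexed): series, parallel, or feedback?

Step 1: combine D1, D2 in series
Step 2: sum the parallel branches D3, D4
Step 3: collapse the loop ((D1*D2) forward, (D3+D4) return)
At step 2 the group reduced is parallel.

Final answer: parallel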